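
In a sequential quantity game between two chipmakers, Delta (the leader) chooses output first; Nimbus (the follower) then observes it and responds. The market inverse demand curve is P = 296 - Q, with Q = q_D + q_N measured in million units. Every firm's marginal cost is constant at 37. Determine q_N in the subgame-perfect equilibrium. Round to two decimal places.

64.75

Solve by backward induction. Given q_D, the follower Nimbus maximises π_N = (296 - q_D - q_N)q_N - 37q_N.
Follower FOC: 259 - q_D - 2q_N = 0, so q_N(q_D) = (259 - q_D)/2.
Delta substitutes q_N(q_D) into its own profit: π_D = q_D(296 - q_D - (259 - q_D)/2) - 37q_D = (333/2 - (1/2)q_D)q_D - 37q_D.
Maximising: ∂π_D/∂q_D = 259/2 - q_D = 0, giving q_D = 259/2.
Then q_N = (259 - 259/2)/2 = 259/4.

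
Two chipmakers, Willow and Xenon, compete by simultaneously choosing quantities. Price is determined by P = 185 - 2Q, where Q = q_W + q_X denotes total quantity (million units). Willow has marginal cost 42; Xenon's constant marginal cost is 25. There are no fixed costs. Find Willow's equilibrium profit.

882

Willow's profit: π_W = (185 - 2Q)q_W - (42q_W). Setting ∂π_W/∂q_W = 0: 143 - 4q_W - 2(q_X) = 0.
Xenon's first-order condition: 160 - 4q_X - 2(q_W) = 0.
Best responses: q_W = (143 - 2q_X)/4, q_X = (160 - 2q_W)/4.
Substituting one into the other gives q_W = 21 and q_X = 59/2.
Price P = 185 - 2·(101/2) = 84.
Willow's profit: (84 - 42)·21 = 882.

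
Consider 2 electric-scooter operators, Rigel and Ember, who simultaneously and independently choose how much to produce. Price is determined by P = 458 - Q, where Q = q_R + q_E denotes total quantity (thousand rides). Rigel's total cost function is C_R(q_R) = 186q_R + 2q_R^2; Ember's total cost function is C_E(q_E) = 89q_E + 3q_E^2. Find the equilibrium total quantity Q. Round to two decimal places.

79.77

Rigel's profit: π_R = (458 - Q)q_R - (186q_R + 2q_R²). Setting ∂π_R/∂q_R = 0: 272 - 6q_R - (q_E) = 0.
Ember's first-order condition: 369 - 8q_E - (q_R) = 0.
Rearranging gives the reaction functions q_R = (272 - q_E)/6 and q_E = (369 - q_R)/8.
Solving the pair: q_R = 1807/47, q_E = 1942/47.
Total output Q = 1807/47 + 1942/47 = 79.7660.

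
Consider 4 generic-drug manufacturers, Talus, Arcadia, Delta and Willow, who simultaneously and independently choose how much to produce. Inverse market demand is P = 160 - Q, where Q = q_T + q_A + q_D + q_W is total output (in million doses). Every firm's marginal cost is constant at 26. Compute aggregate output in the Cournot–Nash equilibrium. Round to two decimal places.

Each firm earns π_i = (160 - Q)q_i - 26q_i.
Setting ∂π_i/∂q_i = 0 with rivals' quantities fixed: 134 - 2q_i - Σ_{j≠i} q_j = 0.
By symmetry each firm produces the same amount; substituting Σ_{j≠i} q_j = 3q_i yields q_i = 134/5.
Total output Q = 134/5 + 134/5 + 134/5 + 134/5 = 536/5.

107.20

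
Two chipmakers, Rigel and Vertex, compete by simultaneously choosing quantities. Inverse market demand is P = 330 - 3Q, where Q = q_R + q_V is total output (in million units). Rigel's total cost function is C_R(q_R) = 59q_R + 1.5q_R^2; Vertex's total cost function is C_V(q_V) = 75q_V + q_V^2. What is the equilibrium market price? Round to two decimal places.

192.62

Rigel's profit: π_R = (330 - 3Q)q_R - (59q_R + (3/2)q_R²). Setting ∂π_R/∂q_R = 0: 271 - 9q_R - 3(q_V) = 0.
Vertex's profit: π_V = (330 - 3Q)q_V - (75q_V + q_V²). Setting ∂π_V/∂q_V = 0: 255 - 8q_V - 3(q_R) = 0.
Rearranging gives the reaction functions q_R = (271 - 3q_V)/9 and q_V = (255 - 3q_R)/8.
Solving the pair: q_R = 1403/63, q_V = 494/21.
Total output Q = 45.7937, so price P = 330 - 3·45.7937 = 192.6190.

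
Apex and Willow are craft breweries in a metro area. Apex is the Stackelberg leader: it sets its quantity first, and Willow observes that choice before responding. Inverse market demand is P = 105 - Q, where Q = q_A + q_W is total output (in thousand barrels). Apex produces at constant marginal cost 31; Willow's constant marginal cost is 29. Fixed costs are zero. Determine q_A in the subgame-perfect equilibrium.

The follower Willow best-responds to any q_A: π_W = (105 - Q)q_W - 29q_W.
Setting the follower's marginal profit to zero, 76 - q_A - 2q_W = 0, i.e. q_W = (76 - q_A)/2.
Apex substitutes q_W(q_A) into its own profit: π_A = q_A(105 - q_A - (76 - q_A)/2) - 31q_A = (67 - (1/2)q_A)q_A - 31q_A.
Leader FOC: 36 - q_A = 0, so q_A = 36.
Then q_W = (76 - 36)/2 = 20.

36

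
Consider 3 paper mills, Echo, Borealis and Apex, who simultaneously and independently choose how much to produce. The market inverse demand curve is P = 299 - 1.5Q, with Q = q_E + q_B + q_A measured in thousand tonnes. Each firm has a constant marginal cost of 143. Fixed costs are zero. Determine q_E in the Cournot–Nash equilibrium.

A representative firm's profit is π_i = q_i(299 - 1.5Q) - 143q_i.
Setting ∂π_i/∂q_i = 0 with rivals' quantities fixed: 156 - 3q_i - (3/2)·Σ_{j≠i} q_j = 0.
By symmetry each firm produces the same amount; substituting Σ_{j≠i} q_j = 2q_i yields q_i = 156/6 = 26.

26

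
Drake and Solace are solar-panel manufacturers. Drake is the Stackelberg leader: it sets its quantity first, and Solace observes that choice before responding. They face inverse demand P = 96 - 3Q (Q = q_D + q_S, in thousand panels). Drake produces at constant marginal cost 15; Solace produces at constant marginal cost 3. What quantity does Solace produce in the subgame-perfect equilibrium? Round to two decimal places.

Solve by backward induction. Given q_D, the follower Solace maximises π_S = (96 - 3q_D - 3q_S)q_S - 3q_S.
∂π_S/∂q_S = 93 - 3q_D - 6q_S = 0 gives the reaction function q_S = (93 - 3q_D)/6.
The leader anticipates this reaction. Substituting into P = 96 - 3Q gives P = 99/2 - (3/2)q_D, so π_D = (99/2 - (3/2)q_D)q_D - 15q_D.
Maximising: ∂π_D/∂q_D = 69/2 - 3q_D = 0, giving q_D = 23/2.
Then q_S = (93 - 3·(23/2))/6 = 39/4.

9.75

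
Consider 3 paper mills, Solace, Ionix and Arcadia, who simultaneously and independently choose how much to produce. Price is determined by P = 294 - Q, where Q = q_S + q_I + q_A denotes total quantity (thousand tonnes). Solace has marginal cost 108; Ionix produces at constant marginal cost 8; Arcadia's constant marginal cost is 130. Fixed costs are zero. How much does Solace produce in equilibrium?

Solace's profit: π_S = (294 - Q)q_S - (108q_S). Setting ∂π_S/∂q_S = 0: 186 - 2q_S - (q_I + q_A) = 0.
Ionix's first-order condition: 286 - 2q_I - (q_S + q_A) = 0.
Arcadia's first-order condition: 164 - 2q_A - (q_S + q_I) = 0.
Adding the 3 first-order conditions: 636 − 4Q = 0, so Q = 159.
Back-substituting: q_S = (186 − 159) = 27, q_I = (286 − 159) = 127, q_A = (164 − 159) = 5.

27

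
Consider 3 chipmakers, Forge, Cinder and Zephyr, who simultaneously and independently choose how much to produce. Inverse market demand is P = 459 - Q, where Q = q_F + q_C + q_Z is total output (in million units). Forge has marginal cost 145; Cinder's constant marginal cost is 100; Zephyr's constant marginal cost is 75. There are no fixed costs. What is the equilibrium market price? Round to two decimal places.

194.75

Forge's profit: π_F = (459 - Q)q_F - (145q_F). Setting ∂π_F/∂q_F = 0: 314 - 2q_F - (q_C + q_Z) = 0.
Cinder's profit: π_C = (459 - Q)q_C - (100q_C). Setting ∂π_C/∂q_C = 0: 359 - 2q_C - (q_F + q_Z) = 0.
Zephyr's first-order condition: 384 - 2q_Z - (q_F + q_C) = 0.
Adding the 3 first-order conditions: 1057 − 4Q = 0, so Q = 1057/4.
Back-substituting: q_F = (314 − 1057/4) = 199/4, q_C = (359 − 1057/4) = 379/4, q_Z = (384 − 1057/4) = 479/4.
Total output Q = 1057/4, so price P = 459 - 1057/4 = 779/4.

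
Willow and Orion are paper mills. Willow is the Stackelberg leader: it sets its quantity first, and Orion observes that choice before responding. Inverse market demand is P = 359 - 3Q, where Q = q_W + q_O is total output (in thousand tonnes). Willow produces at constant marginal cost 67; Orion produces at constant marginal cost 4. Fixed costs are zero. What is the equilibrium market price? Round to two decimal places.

Solve by backward induction. Given q_W, the follower Orion maximises π_O = (359 - 3q_W - 3q_O)q_O - 4q_O.
Follower FOC: 355 - 3q_W - 6q_O = 0, so q_O(q_W) = (355 - 3q_W)/6.
Willow substitutes q_O(q_W) into its own profit: π_W = q_W(359 - 3q_W - (355 - 3q_W)/2) - 67q_W = (363/2 - (3/2)q_W)q_W - 67q_W.
The leader's first-order condition 229/2 - 3q_W = 0 yields q_W = 229/6.
Then q_O = (355 - 3·(229/6))/6 = 481/12.
Total output Q = 313/4, so price P = 359 - 3·(313/4) = 497/4.

124.25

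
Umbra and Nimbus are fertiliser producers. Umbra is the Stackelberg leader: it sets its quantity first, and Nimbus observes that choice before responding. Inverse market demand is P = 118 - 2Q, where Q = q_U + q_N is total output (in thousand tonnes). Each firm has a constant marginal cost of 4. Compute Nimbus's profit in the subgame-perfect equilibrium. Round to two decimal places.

406.13

Solve by backward induction. Given q_U, the follower Nimbus maximises π_N = (118 - 2q_U - 2q_N)q_N - 4q_N.
Follower FOC: 114 - 2q_U - 4q_N = 0, so q_N(q_U) = (114 - 2q_U)/4.
The leader anticipates this reaction. Substituting into P = 118 - 2Q gives P = 61 - q_U, so π_U = (61 - q_U)q_U - 4q_U.
Leader FOC: 57 - 2q_U = 0, so q_U = 57/2.
Then q_N = (114 - 2·(57/2))/4 = 57/4.
Price P = 118 - 2·(171/4) = 65/2.
Nimbus's profit: (65/2 - 4)·(57/4) = 406.1250.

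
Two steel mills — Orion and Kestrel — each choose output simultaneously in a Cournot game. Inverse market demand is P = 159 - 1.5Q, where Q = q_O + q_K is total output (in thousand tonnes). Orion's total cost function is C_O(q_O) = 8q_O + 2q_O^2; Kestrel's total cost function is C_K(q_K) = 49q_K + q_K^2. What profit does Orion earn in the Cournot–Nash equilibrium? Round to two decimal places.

1135.92

Orion's profit: π_O = (159 - 1.5Q)q_O - (8q_O + 2q_O²). Setting ∂π_O/∂q_O = 0: 151 - 7q_O - (3/2)(q_K) = 0.
Kestrel's profit: π_K = (159 - 1.5Q)q_K - (49q_K + q_K²). Setting ∂π_K/∂q_K = 0: 110 - 5q_K - (3/2)(q_O) = 0.
Best responses: q_O = (151 - (3/2)q_K)/7, q_K = (110 - (3/2)q_O)/5.
Substituting one into the other gives q_O = 18.0153 and q_K = 16.5954.
Price P = 159 - (3/2)·34.6107 = 107.0840.
Orion's profit: 107.0840·18.0153 - 8·18.0153 - 2·18.0153² = 1135.9245.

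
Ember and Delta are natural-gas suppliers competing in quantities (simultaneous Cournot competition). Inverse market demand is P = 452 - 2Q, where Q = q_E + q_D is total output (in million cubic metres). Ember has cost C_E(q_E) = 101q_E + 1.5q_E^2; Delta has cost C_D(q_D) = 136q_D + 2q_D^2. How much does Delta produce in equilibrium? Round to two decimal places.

29.04

Ember's profit: π_E = (452 - 2Q)q_E - (101q_E + (3/2)q_E²). Setting ∂π_E/∂q_E = 0: 351 - 7q_E - 2(q_D) = 0.
Delta's profit: π_D = (452 - 2Q)q_D - (136q_D + 2q_D²). Setting ∂π_D/∂q_D = 0: 316 - 8q_D - 2(q_E) = 0.
So q_E = (351 - 2q_D)/7 and q_D = (316 - 2q_E)/8.
Solving the pair: q_E = 544/13, q_D = 755/26.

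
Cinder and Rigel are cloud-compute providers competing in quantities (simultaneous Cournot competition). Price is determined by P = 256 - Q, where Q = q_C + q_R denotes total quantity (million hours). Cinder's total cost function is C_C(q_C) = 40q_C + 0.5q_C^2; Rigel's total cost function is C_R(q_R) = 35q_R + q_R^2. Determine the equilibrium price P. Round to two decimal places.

Cinder's profit: π_C = (256 - Q)q_C - (40q_C + (1/2)q_C²). Setting ∂π_C/∂q_C = 0: 216 - 3q_C - (q_R) = 0.
Rigel's profit: π_R = (256 - Q)q_R - (35q_R + q_R²). Setting ∂π_R/∂q_R = 0: 221 - 4q_R - (q_C) = 0.
Rearranging gives the reaction functions q_C = (216 - q_R)/3 and q_R = (221 - q_C)/4.
Solving the pair: q_C = 643/11, q_R = 447/11.
Total output Q = 1090/11, so price P = 256 - 1090/11 = 1726/11.

156.91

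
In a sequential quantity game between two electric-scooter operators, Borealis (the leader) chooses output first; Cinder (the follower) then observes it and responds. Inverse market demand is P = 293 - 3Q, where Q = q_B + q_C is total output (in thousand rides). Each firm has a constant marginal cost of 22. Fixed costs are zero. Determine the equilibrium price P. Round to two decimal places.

Solve by backward induction. Given q_B, the follower Cinder maximises π_C = (293 - 3q_B - 3q_C)q_C - 22q_C.
∂π_C/∂q_C = 271 - 3q_B - 6q_C = 0 gives the reaction function q_C = (271 - 3q_B)/6.
The leader anticipates this reaction. Substituting into P = 293 - 3Q gives P = 315/2 - (3/2)q_B, so π_B = (315/2 - (3/2)q_B)q_B - 22q_B.
Maximising: ∂π_B/∂q_B = 271/2 - 3q_B = 0, giving q_B = 271/6.
Then q_C = (271 - 3·(271/6))/6 = 271/12.
Total output Q = 271/4, so price P = 293 - 3·(271/4) = 359/4.

89.75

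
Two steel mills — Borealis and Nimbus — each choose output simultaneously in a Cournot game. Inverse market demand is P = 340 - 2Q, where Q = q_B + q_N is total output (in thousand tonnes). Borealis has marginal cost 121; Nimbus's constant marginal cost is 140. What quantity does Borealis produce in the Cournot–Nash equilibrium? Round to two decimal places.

39.67

Borealis's profit: π_B = (340 - 2Q)q_B - (121q_B). Setting ∂π_B/∂q_B = 0: 219 - 4q_B - 2(q_N) = 0.
Nimbus's profit: π_N = (340 - 2Q)q_N - (140q_N). Setting ∂π_N/∂q_N = 0: 200 - 4q_N - 2(q_B) = 0.
Rearranging gives the reaction functions q_B = (219 - 2q_N)/4 and q_N = (200 - 2q_B)/4.
Solving the pair: q_B = 119/3, q_N = 181/6.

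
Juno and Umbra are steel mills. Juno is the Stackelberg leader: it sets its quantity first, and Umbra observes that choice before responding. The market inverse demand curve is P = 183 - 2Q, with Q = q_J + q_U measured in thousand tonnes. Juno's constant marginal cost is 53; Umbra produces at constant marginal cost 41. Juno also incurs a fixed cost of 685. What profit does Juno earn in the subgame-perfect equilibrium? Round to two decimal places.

Solve by backward induction. Given q_J, the follower Umbra maximises π_U = (183 - 2q_J - 2q_U)q_U - 41q_U.
Follower FOC: 142 - 2q_J - 4q_U = 0, so q_U(q_J) = (142 - 2q_J)/4.
Juno substitutes q_U(q_J) into its own profit: π_J = q_J(183 - 2q_J - (142 - 2q_J)/2) - 53q_J = (112 - q_J)q_J - 53q_J.
The leader's first-order condition 59 - 2q_J = 0 yields q_J = 59/2.
Then q_U = (142 - 2·(59/2))/4 = 83/4.
Price P = 183 - 2·(201/4) = 165/2.
Juno's profit: (165/2 - 53)·(59/2) - 685 = 741/4.

185.25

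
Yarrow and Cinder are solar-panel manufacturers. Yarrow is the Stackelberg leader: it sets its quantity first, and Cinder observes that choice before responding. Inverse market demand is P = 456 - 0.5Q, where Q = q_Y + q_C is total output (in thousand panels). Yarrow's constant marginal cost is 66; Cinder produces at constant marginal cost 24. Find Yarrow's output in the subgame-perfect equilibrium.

The follower Cinder best-responds to any q_Y: π_C = (456 - 0.5Q)q_C - 24q_C.
Follower FOC: 432 - (1/2)q_Y - q_C = 0, so q_C(q_Y) = (432 - (1/2)q_Y).
The leader anticipates this reaction. Substituting into P = 456 - 0.5Q gives P = 240 - (1/4)q_Y, so π_Y = (240 - (1/4)q_Y)q_Y - 66q_Y.
The leader's first-order condition 174 - (1/2)q_Y = 0 yields q_Y = 348.
Then q_C = (432 - (1/2)·348) = 258.

348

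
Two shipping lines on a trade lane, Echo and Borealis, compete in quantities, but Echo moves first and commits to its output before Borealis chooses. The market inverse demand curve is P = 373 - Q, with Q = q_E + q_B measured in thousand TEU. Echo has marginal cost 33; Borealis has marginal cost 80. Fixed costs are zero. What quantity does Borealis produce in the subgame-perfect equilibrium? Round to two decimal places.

49.75

The follower Borealis best-responds to any q_E: π_B = (373 - Q)q_B - 80q_B.
∂π_B/∂q_B = 293 - q_E - 2q_B = 0 gives the reaction function q_B = (293 - q_E)/2.
Echo substitutes q_B(q_E) into its own profit: π_E = q_E(373 - q_E - (293 - q_E)/2) - 33q_E = (453/2 - (1/2)q_E)q_E - 33q_E.
The leader's first-order condition 387/2 - q_E = 0 yields q_E = 387/2.
Then q_B = (293 - 387/2)/2 = 199/4.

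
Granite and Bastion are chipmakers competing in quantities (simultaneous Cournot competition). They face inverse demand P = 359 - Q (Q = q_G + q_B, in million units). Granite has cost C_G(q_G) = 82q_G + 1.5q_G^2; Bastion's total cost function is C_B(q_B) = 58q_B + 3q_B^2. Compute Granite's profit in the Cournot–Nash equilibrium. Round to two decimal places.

Granite's profit: π_G = (359 - Q)q_G - (82q_G + (3/2)q_G²). Setting ∂π_G/∂q_G = 0: 277 - 5q_G - (q_B) = 0.
Bastion's profit: π_B = (359 - Q)q_B - (58q_B + 3q_B²). Setting ∂π_B/∂q_B = 0: 301 - 8q_B - (q_G) = 0.
Best responses: q_G = (277 - q_B)/5, q_B = (301 - q_G)/8.
Substituting one into the other gives q_G = 1915/39 and q_B = 1228/39.
Price P = 359 - 80.5897 = 278.4103.
Granite's profit: 278.4103·(1915/39) - 82·(1915/39) - (3/2)(1915/39)² = 6027.6545.

6027.65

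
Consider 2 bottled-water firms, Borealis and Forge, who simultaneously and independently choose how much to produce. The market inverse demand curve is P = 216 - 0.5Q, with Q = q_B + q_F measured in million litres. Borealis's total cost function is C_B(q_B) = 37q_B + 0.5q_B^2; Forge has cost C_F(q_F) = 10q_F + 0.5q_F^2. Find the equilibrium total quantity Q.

154

Borealis's profit: π_B = (216 - 0.5Q)q_B - (37q_B + (1/2)q_B²). Setting ∂π_B/∂q_B = 0: 179 - 2q_B - (1/2)(q_F) = 0.
Forge's profit: π_F = (216 - 0.5Q)q_F - (10q_F + (1/2)q_F²). Setting ∂π_F/∂q_F = 0: 206 - 2q_F - (1/2)(q_B) = 0.
Best responses: q_B = (179 - (1/2)q_F)/2, q_F = (206 - (1/2)q_B)/2.
Solving the pair: q_B = 68, q_F = 86.
Total output Q = 68 + 86 = 154.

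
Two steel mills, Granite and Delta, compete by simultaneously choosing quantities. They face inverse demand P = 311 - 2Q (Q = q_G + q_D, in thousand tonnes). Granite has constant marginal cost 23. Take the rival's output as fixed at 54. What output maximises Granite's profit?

With the rival's output fixed at 54, Granite's profit is π_G = (311 - 2·54 - 2q_G)q_G - (23q_G) = (203 - 2q_G)q_G - (23q_G).
∂π_G/∂q_G = 180 - 4q_G = 0, so q_G = 45.

45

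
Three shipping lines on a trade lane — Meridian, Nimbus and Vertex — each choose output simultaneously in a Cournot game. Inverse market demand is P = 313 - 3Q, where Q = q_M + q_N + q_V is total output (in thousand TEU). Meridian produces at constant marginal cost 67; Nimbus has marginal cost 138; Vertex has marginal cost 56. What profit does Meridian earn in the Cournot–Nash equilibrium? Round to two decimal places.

Meridian's profit: π_M = (313 - 3Q)q_M - (67q_M). Setting ∂π_M/∂q_M = 0: 246 - 6q_M - 3(q_N + q_V) = 0.
Nimbus's first-order condition: 175 - 6q_N - 3(q_M + q_V) = 0.
Vertex's first-order condition: 257 - 6q_V - 3(q_M + q_N) = 0.
Summing all 3 equations gives 678 − 12Q = 0, hence Q = 113/2.
Back-substituting: q_M = (246 − 339/2)/3 = 51/2, q_N = (175 − 339/2)/3 = 11/6, q_V = (257 − 339/2)/3 = 175/6.
Price P = 313 - 3·(113/2) = 287/2.
Meridian's profit: (287/2 - 67)·(51/2) = 1950.7500.

1950.75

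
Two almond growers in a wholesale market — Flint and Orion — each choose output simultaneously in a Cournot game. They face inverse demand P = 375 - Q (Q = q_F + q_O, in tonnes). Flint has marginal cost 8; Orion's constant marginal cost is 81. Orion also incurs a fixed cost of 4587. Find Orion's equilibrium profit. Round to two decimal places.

839.78

Flint's profit: π_F = (375 - Q)q_F - (8q_F). Setting ∂π_F/∂q_F = 0: 367 - 2q_F - (q_O) = 0.
Orion's profit: π_O = (375 - Q)q_O - (81q_O). Setting ∂π_O/∂q_O = 0: 294 - 2q_O - (q_F) = 0.
Rearranging gives the reaction functions q_F = (367 - q_O)/2 and q_O = (294 - q_F)/2.
Solving the pair: q_F = 440/3, q_O = 221/3.
Price P = 375 - 661/3 = 464/3.
Orion's profit: (464/3 - 81)·(221/3) - 4587 = 839.7778.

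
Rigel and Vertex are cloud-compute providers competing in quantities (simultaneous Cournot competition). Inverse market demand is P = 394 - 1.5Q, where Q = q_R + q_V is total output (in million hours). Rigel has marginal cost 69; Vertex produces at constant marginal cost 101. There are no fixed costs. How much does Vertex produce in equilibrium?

58

Rigel's profit: π_R = (394 - 1.5Q)q_R - (69q_R). Setting ∂π_R/∂q_R = 0: 325 - 3q_R - (3/2)(q_V) = 0.
Vertex's profit: π_V = (394 - 1.5Q)q_V - (101q_V). Setting ∂π_V/∂q_V = 0: 293 - 3q_V - (3/2)(q_R) = 0.
Rearranging gives the reaction functions q_R = (325 - (3/2)q_V)/3 and q_V = (293 - (3/2)q_R)/3.
Substituting one into the other gives q_R = 238/3 and q_V = 58.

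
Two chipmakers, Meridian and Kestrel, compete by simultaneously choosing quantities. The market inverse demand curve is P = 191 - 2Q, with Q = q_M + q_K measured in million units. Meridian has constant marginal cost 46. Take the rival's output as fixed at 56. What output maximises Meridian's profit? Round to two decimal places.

With the rival's output fixed at 56, Meridian's profit is π_M = (191 - 2·56 - 2q_M)q_M - (46q_M) = (79 - 2q_M)q_M - (46q_M).
∂π_M/∂q_M = 33 - 4q_M = 0, so q_M = 33/4.

8.25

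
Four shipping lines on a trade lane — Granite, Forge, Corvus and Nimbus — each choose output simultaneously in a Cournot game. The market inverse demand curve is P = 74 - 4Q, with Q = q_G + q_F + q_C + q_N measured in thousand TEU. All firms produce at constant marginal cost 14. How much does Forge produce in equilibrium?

3

Each firm earns π_i = (74 - 4Q)q_i - 14q_i.
First-order condition (treating rivals' output as given): 60 - 8q_i - 4·Σ_{j≠i} q_j = 0.
By symmetry each firm produces the same amount; substituting Σ_{j≠i} q_j = 3q_i yields q_i = 60/20 = 3.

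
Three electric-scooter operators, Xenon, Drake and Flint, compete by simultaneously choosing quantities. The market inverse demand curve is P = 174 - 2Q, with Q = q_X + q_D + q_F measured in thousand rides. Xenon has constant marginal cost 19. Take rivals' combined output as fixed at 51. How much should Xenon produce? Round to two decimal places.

13.25

With rivals' combined output fixed at 51, Xenon's profit is π_X = (174 - 2·51 - 2q_X)q_X - (19q_X) = (72 - 2q_X)q_X - (19q_X).
∂π_X/∂q_X = 53 - 4q_X = 0, so q_X = 53/4.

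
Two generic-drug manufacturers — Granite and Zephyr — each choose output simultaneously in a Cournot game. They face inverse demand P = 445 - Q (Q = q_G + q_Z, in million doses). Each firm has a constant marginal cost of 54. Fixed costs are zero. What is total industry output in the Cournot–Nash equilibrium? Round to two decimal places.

260.67

A representative firm's profit is π_i = q_i(445 - Q) - 54q_i.
Setting ∂π_i/∂q_i = 0 with rivals' quantities fixed: 391 - 2q_i - q_j = 0.
With identical firms every q_j equals q_i, so q_j = q_i and 391 = 3q_i, giving q_i = 391/3.
Total output Q = 391/3 + 391/3 = 782/3.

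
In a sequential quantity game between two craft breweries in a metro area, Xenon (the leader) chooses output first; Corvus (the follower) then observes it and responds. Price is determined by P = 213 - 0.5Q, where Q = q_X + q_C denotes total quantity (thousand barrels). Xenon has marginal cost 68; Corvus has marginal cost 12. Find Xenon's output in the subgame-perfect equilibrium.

89

The follower Corvus best-responds to any q_X: π_C = (213 - 0.5Q)q_C - 12q_C.
Setting the follower's marginal profit to zero, 201 - (1/2)q_X - q_C = 0, i.e. q_C = (201 - (1/2)q_X).
Xenon substitutes q_C(q_X) into its own profit: π_X = q_X(213 - (1/2)q_X - (201 - (1/2)q_X)/2) - 68q_X = (225/2 - (1/4)q_X)q_X - 68q_X.
The leader's first-order condition 89/2 - (1/2)q_X = 0 yields q_X = 89.
Then q_C = (201 - (1/2)·89) = 313/2.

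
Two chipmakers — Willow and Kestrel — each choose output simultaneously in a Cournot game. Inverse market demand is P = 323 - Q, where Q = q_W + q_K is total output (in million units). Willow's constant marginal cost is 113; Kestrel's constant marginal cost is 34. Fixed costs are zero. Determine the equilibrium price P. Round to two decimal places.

156.67

Willow's profit: π_W = (323 - Q)q_W - (113q_W). Setting ∂π_W/∂q_W = 0: 210 - 2q_W - (q_K) = 0.
Kestrel's first-order condition: 289 - 2q_K - (q_W) = 0.
Best responses: q_W = (210 - q_K)/2, q_K = (289 - q_W)/2.
Substituting one into the other gives q_W = 131/3 and q_K = 368/3.
Total output Q = 499/3, so price P = 323 - 499/3 = 470/3.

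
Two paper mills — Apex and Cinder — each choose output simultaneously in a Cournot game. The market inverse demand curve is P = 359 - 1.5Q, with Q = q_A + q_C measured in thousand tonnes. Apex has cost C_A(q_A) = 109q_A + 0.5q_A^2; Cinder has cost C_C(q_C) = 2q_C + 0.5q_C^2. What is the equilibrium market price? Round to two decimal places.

193.45

Apex's profit: π_A = (359 - 1.5Q)q_A - (109q_A + (1/2)q_A²). Setting ∂π_A/∂q_A = 0: 250 - 4q_A - (3/2)(q_C) = 0.
Cinder's profit: π_C = (359 - 1.5Q)q_C - (2q_C + (1/2)q_C²). Setting ∂π_C/∂q_C = 0: 357 - 4q_C - (3/2)(q_A) = 0.
Best responses: q_A = (250 - (3/2)q_C)/4, q_C = (357 - (3/2)q_A)/4.
Solving the pair: q_A = 1858/55, q_C = 76.5818.
Total output Q = 1214/11, so price P = 359 - (3/2)·(1214/11) = 193.4545.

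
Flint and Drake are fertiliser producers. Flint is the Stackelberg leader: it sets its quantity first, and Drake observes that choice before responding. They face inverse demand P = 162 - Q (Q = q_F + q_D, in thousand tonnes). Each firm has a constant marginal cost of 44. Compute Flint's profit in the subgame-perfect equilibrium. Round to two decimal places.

Solve by backward induction. Given q_F, the follower Drake maximises π_D = (162 - q_F - q_D)q_D - 44q_D.
∂π_D/∂q_D = 118 - q_F - 2q_D = 0 gives the reaction function q_D = (118 - q_F)/2.
Flint substitutes q_D(q_F) into its own profit: π_F = q_F(162 - q_F - (118 - q_F)/2) - 44q_F = (103 - (1/2)q_F)q_F - 44q_F.
Leader FOC: 59 - q_F = 0, so q_F = 59.
Then q_D = (118 - 59)/2 = 59/2.
Price P = 162 - 177/2 = 147/2.
Flint's profit: (147/2 - 44)·59 = 1740.5000.

1740.50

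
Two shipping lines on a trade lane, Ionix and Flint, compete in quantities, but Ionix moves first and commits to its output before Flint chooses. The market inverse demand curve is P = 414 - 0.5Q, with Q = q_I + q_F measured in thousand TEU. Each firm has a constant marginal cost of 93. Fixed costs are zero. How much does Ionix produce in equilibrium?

321

The follower Flint best-responds to any q_I: π_F = (414 - 0.5Q)q_F - 93q_F.
Setting the follower's marginal profit to zero, 321 - (1/2)q_I - q_F = 0, i.e. q_F = (321 - (1/2)q_I).
Ionix substitutes q_F(q_I) into its own profit: π_I = q_I(414 - (1/2)q_I - (321 - (1/2)q_I)/2) - 93q_I = (507/2 - (1/4)q_I)q_I - 93q_I.
Leader FOC: 321/2 - (1/2)q_I = 0, so q_I = 321.
Then q_F = (321 - (1/2)·321) = 321/2.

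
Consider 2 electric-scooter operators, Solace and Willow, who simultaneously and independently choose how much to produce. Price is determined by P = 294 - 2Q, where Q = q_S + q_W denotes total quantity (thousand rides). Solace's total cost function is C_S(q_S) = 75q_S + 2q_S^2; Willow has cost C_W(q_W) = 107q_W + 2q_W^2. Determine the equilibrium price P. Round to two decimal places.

Solace's profit: π_S = (294 - 2Q)q_S - (75q_S + 2q_S²). Setting ∂π_S/∂q_S = 0: 219 - 8q_S - 2(q_W) = 0.
Willow's first-order condition: 187 - 8q_W - 2(q_S) = 0.
Best responses: q_S = (219 - 2q_W)/8, q_W = (187 - 2q_S)/8.
Solving the pair: q_S = 689/30, q_W = 529/30.
Total output Q = 203/5, so price P = 294 - 2·(203/5) = 1064/5.

212.80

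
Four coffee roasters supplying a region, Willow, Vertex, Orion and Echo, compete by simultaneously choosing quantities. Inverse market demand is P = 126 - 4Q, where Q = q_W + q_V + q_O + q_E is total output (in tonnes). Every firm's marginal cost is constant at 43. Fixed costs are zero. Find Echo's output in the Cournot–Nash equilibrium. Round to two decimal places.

4.15

A representative firm's profit is π_i = q_i(126 - 4Q) - 43q_i.
Setting ∂π_i/∂q_i = 0 with rivals' quantities fixed: 83 - 8q_i - 4·Σ_{j≠i} q_j = 0.
By symmetry each firm produces the same amount; substituting Σ_{j≠i} q_j = 3q_i yields q_i = 83/20.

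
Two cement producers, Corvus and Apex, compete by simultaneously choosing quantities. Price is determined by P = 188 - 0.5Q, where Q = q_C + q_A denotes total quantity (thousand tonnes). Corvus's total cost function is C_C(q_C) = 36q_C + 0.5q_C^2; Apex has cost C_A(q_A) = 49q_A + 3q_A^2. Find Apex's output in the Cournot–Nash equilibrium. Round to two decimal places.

14.69

Corvus's profit: π_C = (188 - 0.5Q)q_C - (36q_C + (1/2)q_C²). Setting ∂π_C/∂q_C = 0: 152 - 2q_C - (1/2)(q_A) = 0.
Apex's first-order condition: 139 - 7q_A - (1/2)(q_C) = 0.
Best responses: q_C = (152 - (1/2)q_A)/2, q_A = (139 - (1/2)q_C)/7.
Solving the pair: q_C = 72.3273, q_A = 808/55.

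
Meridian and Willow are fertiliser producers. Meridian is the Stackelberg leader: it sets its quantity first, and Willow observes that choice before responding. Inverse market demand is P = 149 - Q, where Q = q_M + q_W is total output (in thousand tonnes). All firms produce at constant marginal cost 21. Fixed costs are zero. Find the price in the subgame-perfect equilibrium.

Solve by backward induction. Given q_M, the follower Willow maximises π_W = (149 - q_M - q_W)q_W - 21q_W.
Setting the follower's marginal profit to zero, 128 - q_M - 2q_W = 0, i.e. q_W = (128 - q_M)/2.
The leader anticipates this reaction. Substituting into P = 149 - Q gives P = 85 - (1/2)q_M, so π_M = (85 - (1/2)q_M)q_M - 21q_M.
Maximising: ∂π_M/∂q_M = 64 - q_M = 0, giving q_M = 64.
Then q_W = (128 - 64)/2 = 32.
Total output Q = 96, so price P = 149 - 96 = 53.

53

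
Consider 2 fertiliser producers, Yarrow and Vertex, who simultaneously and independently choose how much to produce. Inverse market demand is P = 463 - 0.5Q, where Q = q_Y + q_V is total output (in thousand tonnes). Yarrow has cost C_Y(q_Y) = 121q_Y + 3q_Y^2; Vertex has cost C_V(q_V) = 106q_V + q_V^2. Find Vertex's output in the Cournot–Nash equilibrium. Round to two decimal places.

112.19

Yarrow's profit: π_Y = (463 - 0.5Q)q_Y - (121q_Y + 3q_Y²). Setting ∂π_Y/∂q_Y = 0: 342 - 7q_Y - (1/2)(q_V) = 0.
Vertex's first-order condition: 357 - 3q_V - (1/2)(q_Y) = 0.
So q_Y = (342 - (1/2)q_V)/7 and q_V = (357 - (1/2)q_Y)/3.
Solving the pair: q_Y = 40.8434, q_V = 112.1928.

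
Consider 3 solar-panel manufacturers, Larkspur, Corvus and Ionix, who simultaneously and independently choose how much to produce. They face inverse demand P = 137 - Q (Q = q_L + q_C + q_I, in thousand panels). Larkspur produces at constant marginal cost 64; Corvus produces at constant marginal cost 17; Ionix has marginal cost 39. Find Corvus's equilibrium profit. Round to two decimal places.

Larkspur's profit: π_L = (137 - Q)q_L - (64q_L). Setting ∂π_L/∂q_L = 0: 73 - 2q_L - (q_C + q_I) = 0.
Corvus's first-order condition: 120 - 2q_C - (q_L + q_I) = 0.
Ionix's first-order condition: 98 - 2q_I - (q_L + q_C) = 0.
Summing all 3 equations gives 291 − 4Q = 0, hence Q = 291/4.
Back-substituting: q_L = (73 − 291/4) = 1/4, q_C = (120 − 291/4) = 189/4, q_I = (98 − 291/4) = 101/4.
Price P = 137 - 291/4 = 257/4.
Corvus's profit: (257/4 - 17)·(189/4) = 2232.5625.

2232.56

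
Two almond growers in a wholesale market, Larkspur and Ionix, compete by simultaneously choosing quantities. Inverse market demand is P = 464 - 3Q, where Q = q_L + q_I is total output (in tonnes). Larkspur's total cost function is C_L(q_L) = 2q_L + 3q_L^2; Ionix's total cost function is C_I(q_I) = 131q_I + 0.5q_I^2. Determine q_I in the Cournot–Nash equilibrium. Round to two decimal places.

Larkspur's profit: π_L = (464 - 3Q)q_L - (2q_L + 3q_L²). Setting ∂π_L/∂q_L = 0: 462 - 12q_L - 3(q_I) = 0.
Ionix's first-order condition: 333 - 7q_I - 3(q_L) = 0.
Rearranging gives the reaction functions q_L = (462 - 3q_I)/12 and q_I = (333 - 3q_L)/7.
Substituting one into the other gives q_L = 149/5 and q_I = 174/5.

34.80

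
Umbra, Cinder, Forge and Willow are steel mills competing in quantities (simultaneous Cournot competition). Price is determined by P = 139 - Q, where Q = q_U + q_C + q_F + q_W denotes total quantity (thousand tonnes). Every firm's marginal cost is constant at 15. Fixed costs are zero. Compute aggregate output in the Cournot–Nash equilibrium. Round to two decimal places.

99.20

A representative firm's profit is π_i = q_i(139 - Q) - 15q_i.
First-order condition (treating rivals' output as given): 124 - 2q_i - Σ_{j≠i} q_j = 0.
With identical firms every q_j equals q_i, so Σ_{j≠i} q_j = 3q_i and 124 = 5q_i, giving q_i = 124/5.
Total output Q = 124/5 + 124/5 + 124/5 + 124/5 = 496/5.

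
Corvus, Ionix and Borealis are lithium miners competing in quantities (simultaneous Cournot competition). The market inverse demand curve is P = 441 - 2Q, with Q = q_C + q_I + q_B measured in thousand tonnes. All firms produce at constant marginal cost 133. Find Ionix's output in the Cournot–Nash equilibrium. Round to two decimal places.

A representative firm's profit is π_i = q_i(441 - 2Q) - 133q_i.
First-order condition (treating rivals' output as given): 308 - 4q_i - 2·Σ_{j≠i} q_j = 0.
With identical firms every q_j equals q_i, so Σ_{j≠i} q_j = 2q_i and 308 = 8q_i, giving q_i = 77/2.

38.50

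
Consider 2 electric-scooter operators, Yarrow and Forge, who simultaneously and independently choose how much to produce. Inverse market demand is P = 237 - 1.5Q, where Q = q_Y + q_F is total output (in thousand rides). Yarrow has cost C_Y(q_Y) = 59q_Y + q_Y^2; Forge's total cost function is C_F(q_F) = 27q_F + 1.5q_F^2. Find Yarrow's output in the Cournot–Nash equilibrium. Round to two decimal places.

Yarrow's profit: π_Y = (237 - 1.5Q)q_Y - (59q_Y + q_Y²). Setting ∂π_Y/∂q_Y = 0: 178 - 5q_Y - (3/2)(q_F) = 0.
Forge's profit: π_F = (237 - 1.5Q)q_F - (27q_F + (3/2)q_F²). Setting ∂π_F/∂q_F = 0: 210 - 6q_F - (3/2)(q_Y) = 0.
Best responses: q_Y = (178 - (3/2)q_F)/5, q_F = (210 - (3/2)q_Y)/6.
Solving the pair: q_Y = 1004/37, q_F = 1044/37.

27.14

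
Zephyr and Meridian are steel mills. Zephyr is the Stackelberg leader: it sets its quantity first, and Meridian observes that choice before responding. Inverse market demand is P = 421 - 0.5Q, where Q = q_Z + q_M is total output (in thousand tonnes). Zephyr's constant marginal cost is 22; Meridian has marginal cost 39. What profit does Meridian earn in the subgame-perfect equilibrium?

Solve by backward induction. Given q_Z, the follower Meridian maximises π_M = (421 - (1/2)q_Z - (1/2)q_M)q_M - 39q_M.
Setting the follower's marginal profit to zero, 382 - (1/2)q_Z - q_M = 0, i.e. q_M = (382 - (1/2)q_Z).
Zephyr substitutes q_M(q_Z) into its own profit: π_Z = q_Z(421 - (1/2)q_Z - (382 - (1/2)q_Z)/2) - 22q_Z = (230 - (1/4)q_Z)q_Z - 22q_Z.
The leader's first-order condition 208 - (1/2)q_Z = 0 yields q_Z = 416.
Then q_M = (382 - (1/2)·416) = 174.
Price P = 421 - (1/2)·590 = 126.
Meridian's profit: (126 - 39)·174 = 15138.

15138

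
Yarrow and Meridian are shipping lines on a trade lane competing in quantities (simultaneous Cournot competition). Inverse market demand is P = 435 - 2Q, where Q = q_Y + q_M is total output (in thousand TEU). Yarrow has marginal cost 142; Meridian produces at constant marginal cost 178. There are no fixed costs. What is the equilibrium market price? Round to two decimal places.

Yarrow's profit: π_Y = (435 - 2Q)q_Y - (142q_Y). Setting ∂π_Y/∂q_Y = 0: 293 - 4q_Y - 2(q_M) = 0.
Meridian's first-order condition: 257 - 4q_M - 2(q_Y) = 0.
So q_Y = (293 - 2q_M)/4 and q_M = (257 - 2q_Y)/4.
Substituting one into the other gives q_Y = 329/6 and q_M = 221/6.
Total output Q = 275/3, so price P = 435 - 2·(275/3) = 755/3.

251.67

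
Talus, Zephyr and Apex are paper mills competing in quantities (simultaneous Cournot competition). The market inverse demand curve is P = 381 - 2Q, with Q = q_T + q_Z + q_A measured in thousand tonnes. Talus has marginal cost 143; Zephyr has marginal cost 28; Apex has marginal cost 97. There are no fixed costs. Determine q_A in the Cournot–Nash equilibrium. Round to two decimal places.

32.63

Talus's profit: π_T = (381 - 2Q)q_T - (143q_T). Setting ∂π_T/∂q_T = 0: 238 - 4q_T - 2(q_Z + q_A) = 0.
Zephyr's profit: π_Z = (381 - 2Q)q_Z - (28q_Z). Setting ∂π_Z/∂q_Z = 0: 353 - 4q_Z - 2(q_T + q_A) = 0.
Apex's first-order condition: 284 - 4q_A - 2(q_T + q_Z) = 0.
Adding the 3 conditions: 875 − 4Q − 4Q = 0, i.e. Q = 875/8.
Back-substituting: q_T = (238 − 875/4)/2 = 77/8, q_Z = (353 − 875/4)/2 = 537/8, q_A = (284 − 875/4)/2 = 261/8.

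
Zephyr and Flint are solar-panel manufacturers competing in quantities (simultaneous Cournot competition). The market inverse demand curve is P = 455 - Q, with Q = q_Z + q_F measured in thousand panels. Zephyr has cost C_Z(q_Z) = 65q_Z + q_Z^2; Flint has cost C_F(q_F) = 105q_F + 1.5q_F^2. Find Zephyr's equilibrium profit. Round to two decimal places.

Zephyr's profit: π_Z = (455 - Q)q_Z - (65q_Z + q_Z²). Setting ∂π_Z/∂q_Z = 0: 390 - 4q_Z - (q_F) = 0.
Flint's first-order condition: 350 - 5q_F - (q_Z) = 0.
Rearranging gives the reaction functions q_Z = (390 - q_F)/4 and q_F = (350 - q_Z)/5.
Substituting one into the other gives q_Z = 1600/19 and q_F = 1010/19.
Price P = 455 - 137.3684 = 317.6316.
Zephyr's profit: 317.6316·(1600/19) - 65·(1600/19) - (1600/19)² = 14182.8255.

14182.83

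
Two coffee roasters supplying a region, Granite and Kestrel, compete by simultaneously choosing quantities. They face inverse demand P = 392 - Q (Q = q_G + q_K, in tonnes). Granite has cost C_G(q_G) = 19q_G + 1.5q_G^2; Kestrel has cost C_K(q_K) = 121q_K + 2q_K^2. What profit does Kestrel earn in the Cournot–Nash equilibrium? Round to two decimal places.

Granite's profit: π_G = (392 - Q)q_G - (19q_G + (3/2)q_G²). Setting ∂π_G/∂q_G = 0: 373 - 5q_G - (q_K) = 0.
Kestrel's first-order condition: 271 - 6q_K - (q_G) = 0.
Best responses: q_G = (373 - q_K)/5, q_K = (271 - q_G)/6.
Solving the pair: q_G = 1967/29, q_K = 982/29.
Price P = 392 - 101.6897 = 290.3103.
Kestrel's profit: 290.3103·(982/29) - 121·(982/29) - 2(982/29)² = 3439.9191.

3439.92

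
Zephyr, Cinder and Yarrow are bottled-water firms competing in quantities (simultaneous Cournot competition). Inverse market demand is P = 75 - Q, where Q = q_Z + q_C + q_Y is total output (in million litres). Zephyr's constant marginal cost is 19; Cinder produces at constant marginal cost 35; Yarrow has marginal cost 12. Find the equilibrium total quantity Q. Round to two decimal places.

39.75

Zephyr's profit: π_Z = (75 - Q)q_Z - (19q_Z). Setting ∂π_Z/∂q_Z = 0: 56 - 2q_Z - (q_C + q_Y) = 0.
Cinder's profit: π_C = (75 - Q)q_C - (35q_C). Setting ∂π_C/∂q_C = 0: 40 - 2q_C - (q_Z + q_Y) = 0.
Yarrow's profit: π_Y = (75 - Q)q_Y - (12q_Y). Setting ∂π_Y/∂q_Y = 0: 63 - 2q_Y - (q_Z + q_C) = 0.
Adding the 3 first-order conditions: 159 − 4Q = 0, so Q = 159/4.
Back-substituting: q_Z = (56 − 159/4) = 65/4, q_C = (40 − 159/4) = 1/4, q_Y = (63 − 159/4) = 93/4.
Total output Q = 65/4 + 1/4 + 93/4 = 159/4.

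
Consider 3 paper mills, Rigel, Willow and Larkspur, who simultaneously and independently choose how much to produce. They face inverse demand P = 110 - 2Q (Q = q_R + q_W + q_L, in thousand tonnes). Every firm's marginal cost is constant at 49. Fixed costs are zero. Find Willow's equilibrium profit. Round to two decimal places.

Each firm earns π_i = (110 - 2Q)q_i - 49q_i.
First-order condition (treating rivals' output as given): 61 - 4q_i - 2·Σ_{j≠i} q_j = 0.
With identical firms every q_j equals q_i, so Σ_{j≠i} q_j = 2q_i and 61 = 8q_i, giving q_i = 61/8.
Price P = 110 - 2·(183/8) = 257/4.
Willow's profit: (257/4 - 49)·(61/8) = 116.2813.

116.28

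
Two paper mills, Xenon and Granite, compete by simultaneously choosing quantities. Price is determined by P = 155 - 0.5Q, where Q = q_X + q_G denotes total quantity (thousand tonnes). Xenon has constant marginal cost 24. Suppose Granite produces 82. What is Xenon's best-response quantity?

90

With the rival's output fixed at 82, Xenon's profit is π_X = (155 - (1/2)·82 - (1/2)q_X)q_X - (24q_X) = (114 - (1/2)q_X)q_X - (24q_X).
∂π_X/∂q_X = 90 - q_X = 0, so q_X = 90.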